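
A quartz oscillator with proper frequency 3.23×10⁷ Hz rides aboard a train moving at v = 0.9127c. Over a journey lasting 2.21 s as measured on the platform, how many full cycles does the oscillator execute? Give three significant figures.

N = 2.92×10⁷

γ = 1/√(1 − 0.9127²) = 1/√0.1670 = 2.447
The oscillator's own cycle count is N = f × τ where τ is the proper time on the train. τ = Δt/γ = 2.21/2.447 = 0.9031 s = 9.031×10⁻¹ s.
N = 3.23×10⁷ × 9.031×10⁻¹ = 2.917×10⁷.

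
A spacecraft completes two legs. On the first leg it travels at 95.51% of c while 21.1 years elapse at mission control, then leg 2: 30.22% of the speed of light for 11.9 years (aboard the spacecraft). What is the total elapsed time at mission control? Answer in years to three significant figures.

Leg 1: 21.1 years is already measured at mission control.
Leg 2: β = 0.3022; γ = 1/√(1 − 0.3022²) = 1/√0.9087 = 1.049; Δt_2 = 1.049 × 11.9 = 12.48 years.
Total: 21.10 + 12.48 years.

Δt = 33.6 years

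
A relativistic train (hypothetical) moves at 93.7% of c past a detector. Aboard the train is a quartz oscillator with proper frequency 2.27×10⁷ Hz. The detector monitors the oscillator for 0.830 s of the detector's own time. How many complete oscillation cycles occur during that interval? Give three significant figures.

β = 0.937; γ = 1/√(1 − 0.937²) = 1/√0.1220 = 2.863
During 0.830 s of lab time, the oscillator's proper time advances by τ = Δt/γ = 0.830/2.863 = 0.2899 s = 2.899×10⁻¹ s.
N = f × τ = 2.27×10⁷ × 2.899×10⁻¹ = 6.582×10⁶.

N = 6.58×10⁶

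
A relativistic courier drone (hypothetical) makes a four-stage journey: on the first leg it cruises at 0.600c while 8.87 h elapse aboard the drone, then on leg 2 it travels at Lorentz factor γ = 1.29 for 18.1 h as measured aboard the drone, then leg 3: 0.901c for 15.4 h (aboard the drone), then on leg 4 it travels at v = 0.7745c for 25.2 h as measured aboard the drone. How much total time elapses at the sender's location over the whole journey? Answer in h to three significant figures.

Δt = 110 h

Leg 1: γ = 1/√(1 − 0.600²) = 5/4 = 1.250; Δt_1 = 1.250 × 8.87 = 11.09 h.
Leg 2: γ = 1.29; Δt_2 = 1.290 × 18.1 = 23.35 h.
Leg 3: γ = 1/√(1 − 0.901²) = 1/√0.1882 = 2.305; Δt_3 = 2.305 × 15.4 = 35.50 h.
Leg 4: γ = 1/√(1 − 0.7745²) = 1/√0.4001 = 1.581; Δt_4 = 1.581 × 25.2 = 39.84 h.
Total: 11.09 + 23.35 + 35.50 + 39.84 h.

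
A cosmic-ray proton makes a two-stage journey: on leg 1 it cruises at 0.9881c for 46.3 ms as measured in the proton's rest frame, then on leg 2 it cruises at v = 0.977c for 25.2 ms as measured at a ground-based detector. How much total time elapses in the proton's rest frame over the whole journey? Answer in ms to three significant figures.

τ = 51.7 ms

Leg 1: 46.3 ms is already measured in the proton's rest frame.
Leg 2: γ = 1/√(1 − 0.977²) = 1/√0.04547 = 4.690; τ_2 = 25.2/4.690 = 5.374 ms.
Total: 46.30 + 5.374 ms.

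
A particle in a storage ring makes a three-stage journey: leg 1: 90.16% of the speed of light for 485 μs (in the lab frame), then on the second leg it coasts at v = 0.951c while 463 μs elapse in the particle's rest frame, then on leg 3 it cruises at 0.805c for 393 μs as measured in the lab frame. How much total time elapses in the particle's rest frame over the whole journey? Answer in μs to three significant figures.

τ = 906 μs

Leg 1: β = 0.9016; γ = 1/√(1 − 0.9016²) = 1/√0.1871 = 2.312; τ_1 = 485/2.312 = 209.8 μs.
Leg 2: 463 μs is already measured in the particle's rest frame.
Leg 3: γ = 1/√(1 − 0.805²) = 1/√0.3520 = 1.686; τ_3 = 393/1.686 = 233.2 μs.
Total: 209.8 + 463.0 + 233.2 μs.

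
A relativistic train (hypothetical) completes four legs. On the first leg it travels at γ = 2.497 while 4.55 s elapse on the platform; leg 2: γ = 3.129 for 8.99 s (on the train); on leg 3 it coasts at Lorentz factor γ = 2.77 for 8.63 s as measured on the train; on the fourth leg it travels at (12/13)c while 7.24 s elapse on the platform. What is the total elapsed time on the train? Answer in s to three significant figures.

Leg 1: γ = 2.497; τ_1 = 4.55/2.497 = 1.822 s.
Leg 2: 8.99 s is already measured on the train.
Leg 3: 8.63 s is already measured on the train.
Leg 4: γ = 1/√(1 − (12/13)²) = 13/5 = 2.600; τ_4 = 7.24/2.600 = 2.785 s.
Total: 1.822 + 8.990 + 8.630 + 2.785 s.

τ = 22.2 s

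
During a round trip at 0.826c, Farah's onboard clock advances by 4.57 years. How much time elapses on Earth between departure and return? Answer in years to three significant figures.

γ = 1/√(1 − 0.826²) = 1/√0.3177 = 1.774
Earth-frame duration is the dilated interval: Δt = γτ = 1.774 × 4.57 years.

Δt = 8.11 years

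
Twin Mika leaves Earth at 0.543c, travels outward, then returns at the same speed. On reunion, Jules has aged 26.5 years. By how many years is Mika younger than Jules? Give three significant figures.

γ = 1/√(1 − 0.543²) = 1/√0.7052 = 1.191
Mika's elapsed proper time: τ = 26.5/1.191 = 22.25 years.
Age gap = Δt − τ = 26.5 − 22.25 years.

Δt − τ = 4.25 years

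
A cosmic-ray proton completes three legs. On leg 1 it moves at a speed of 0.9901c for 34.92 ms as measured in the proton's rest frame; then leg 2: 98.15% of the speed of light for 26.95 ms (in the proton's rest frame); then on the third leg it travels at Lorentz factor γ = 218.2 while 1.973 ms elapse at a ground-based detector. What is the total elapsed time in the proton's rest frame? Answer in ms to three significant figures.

τ = 61.9 ms

Leg 1: 34.92 ms is already measured in the proton's rest frame.
Leg 2: 26.95 ms is already measured in the proton's rest frame.
Leg 3: γ = 218.2; τ_3 = 1.973/218.2 = 0.009042 ms.
Total: 34.92 + 26.95 + 0.009042 ms.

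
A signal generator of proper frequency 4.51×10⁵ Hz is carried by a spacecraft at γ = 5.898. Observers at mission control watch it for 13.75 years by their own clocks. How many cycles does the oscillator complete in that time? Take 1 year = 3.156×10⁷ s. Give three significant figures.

N = 3.32×10¹³

γ = 5.898
During 13.75 years of lab time, the oscillator's proper time advances by τ = Δt/γ = 13.75/5.898 = 2.331 years = 7.358×10⁷ s.
N = f × τ = 4.51×10⁵ × 7.358×10⁷ = 3.318×10¹³.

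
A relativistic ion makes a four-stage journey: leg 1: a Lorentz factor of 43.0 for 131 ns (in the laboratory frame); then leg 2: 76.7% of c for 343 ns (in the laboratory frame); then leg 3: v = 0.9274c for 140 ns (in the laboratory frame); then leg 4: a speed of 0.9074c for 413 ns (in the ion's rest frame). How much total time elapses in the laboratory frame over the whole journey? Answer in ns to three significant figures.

Δt = 1600 ns

Leg 1: 131 ns is already measured in the laboratory frame.
Leg 2: 343 ns is already measured in the laboratory frame.
Leg 3: 140 ns is already measured in the laboratory frame.
Leg 4: γ = 1/√(1 − 0.9074²) = 1/√0.1766 = 2.379; Δt_4 = 2.379 × 413 = 982.7 ns.
Total: 131.0 + 343.0 + 140.0 + 982.7 ns.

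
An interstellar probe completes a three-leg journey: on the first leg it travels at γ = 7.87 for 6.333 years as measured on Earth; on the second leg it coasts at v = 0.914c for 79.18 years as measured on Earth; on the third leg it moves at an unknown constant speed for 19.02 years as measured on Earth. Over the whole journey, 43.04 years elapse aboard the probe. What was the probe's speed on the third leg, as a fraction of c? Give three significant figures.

Leg 1: γ = 7.87; τ_1 = 6.333/7.870 = 0.8047 years.
Leg 2: γ = 1/√(1 − 0.914²) = 1/√0.1646 = 2.465; τ_2 = 79.18/2.465 = 32.12 years.
Leg 3: speed unknown; τ_3 = 19.02/γ_3.
Total proper time: 0.8047 + 32.12 + τ_3 = 43.04, so τ_3 = 43.04 − 32.93 = 10.11 years.
γ_3 = 19.02/10.11 = 1.881; β = √(1 − 1/γ²) = √0.7174.

β = 0.847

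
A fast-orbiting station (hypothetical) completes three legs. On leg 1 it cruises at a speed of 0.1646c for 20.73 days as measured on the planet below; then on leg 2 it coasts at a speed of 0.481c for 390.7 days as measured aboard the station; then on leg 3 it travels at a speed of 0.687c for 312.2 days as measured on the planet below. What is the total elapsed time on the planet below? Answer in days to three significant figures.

Leg 1: 20.73 days is already measured on the planet below.
Leg 2: γ = 1/√(1 − 0.481²) = 1/√0.7686 = 1.141; Δt_2 = 1.141 × 390.7 = 445.6 days.
Leg 3: 312.2 days is already measured on the planet below.
Total: 20.73 + 445.6 + 312.2 days.

Δt = 779 days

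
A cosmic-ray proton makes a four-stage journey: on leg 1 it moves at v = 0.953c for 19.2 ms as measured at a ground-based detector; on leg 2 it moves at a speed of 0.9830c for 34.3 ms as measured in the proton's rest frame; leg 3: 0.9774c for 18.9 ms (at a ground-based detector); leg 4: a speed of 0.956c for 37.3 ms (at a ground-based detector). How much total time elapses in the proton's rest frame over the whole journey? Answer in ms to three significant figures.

Leg 1: γ = 1/√(1 − 0.953²) = 1/√0.09179 = 3.301; τ_1 = 19.2/3.301 = 5.817 ms.
Leg 2: 34.3 ms is already measured in the proton's rest frame.
Leg 3: γ = 1/√(1 − 0.9774²) = 1/√0.04469 = 4.730; τ_3 = 18.9/4.730 = 3.995 ms.
Leg 4: γ = 1/√(1 − 0.956²) = 1/√0.08606 = 3.409; τ_4 = 37.3/3.409 = 10.94 ms.
Total: 5.817 + 34.30 + 3.995 + 10.94 ms.

τ = 55.1 ms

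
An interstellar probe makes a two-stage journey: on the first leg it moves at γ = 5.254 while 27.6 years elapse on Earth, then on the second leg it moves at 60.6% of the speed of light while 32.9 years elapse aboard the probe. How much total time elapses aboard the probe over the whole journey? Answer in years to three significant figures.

τ = 38.2 years

Leg 1: γ = 5.254; τ_1 = 27.6/5.254 = 5.253 years.
Leg 2: 32.9 years is already measured aboard the probe.
Total: 5.253 + 32.90 years.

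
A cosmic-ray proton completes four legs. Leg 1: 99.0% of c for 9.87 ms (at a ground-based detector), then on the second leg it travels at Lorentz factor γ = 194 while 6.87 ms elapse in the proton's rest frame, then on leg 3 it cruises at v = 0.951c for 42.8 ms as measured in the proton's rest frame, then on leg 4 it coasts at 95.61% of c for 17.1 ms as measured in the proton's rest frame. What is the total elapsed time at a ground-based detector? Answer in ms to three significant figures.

Leg 1: 9.87 ms is already measured at a ground-based detector.
Leg 2: γ = 194; Δt_2 = 194.0 × 6.87 = 1333 ms.
Leg 3: γ = 1/√(1 − 0.951²) = 1/√0.09560 = 3.234; Δt_3 = 3.234 × 42.8 = 138.4 ms.
Leg 4: β = 0.9561; γ = 1/√(1 − 0.9561²) = 1/√0.08587 = 3.412; Δt_4 = 3.412 × 17.1 = 58.35 ms.
Total: 9.870 + 1333 + 138.4 + 58.35 ms.

Δt = 1540 ms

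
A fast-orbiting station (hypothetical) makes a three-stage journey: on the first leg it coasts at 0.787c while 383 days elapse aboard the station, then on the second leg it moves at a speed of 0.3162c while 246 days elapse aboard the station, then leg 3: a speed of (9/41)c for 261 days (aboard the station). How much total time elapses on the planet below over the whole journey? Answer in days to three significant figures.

Δt = 1150 days

Leg 1: γ = 1/√(1 − 0.787²) = 1/√0.3806 = 1.621; Δt_1 = 1.621 × 383 = 620.8 days.
Leg 2: γ = 1/√(1 − 0.3162²) = 1/√0.9000 = 1.054; Δt_2 = 1.054 × 246 = 259.3 days.
Leg 3: γ = 1/√(1 − (9/41)²) = 41/40 = 1.025; Δt_3 = 1.025 × 261 = 267.5 days.
Total: 620.8 + 259.3 + 267.5 days.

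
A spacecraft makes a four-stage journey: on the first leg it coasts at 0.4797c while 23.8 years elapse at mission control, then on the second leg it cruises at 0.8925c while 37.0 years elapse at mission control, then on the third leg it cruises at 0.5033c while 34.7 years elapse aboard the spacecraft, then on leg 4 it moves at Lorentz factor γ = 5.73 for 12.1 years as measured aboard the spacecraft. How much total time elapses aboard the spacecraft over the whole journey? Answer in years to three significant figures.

Leg 1: γ = 1/√(1 − 0.4797²) = 1/√0.7699 = 1.140; τ_1 = 23.8/1.140 = 20.88 years.
Leg 2: γ = 1/√(1 − 0.8925²) = 1/√0.2034 = 2.217; τ_2 = 37.0/2.217 = 16.69 years.
Leg 3: 34.7 years is already measured aboard the spacecraft.
Leg 4: 12.1 years is already measured aboard the spacecraft.
Total: 20.88 + 16.69 + 34.70 + 12.10 years.

τ = 84.4 years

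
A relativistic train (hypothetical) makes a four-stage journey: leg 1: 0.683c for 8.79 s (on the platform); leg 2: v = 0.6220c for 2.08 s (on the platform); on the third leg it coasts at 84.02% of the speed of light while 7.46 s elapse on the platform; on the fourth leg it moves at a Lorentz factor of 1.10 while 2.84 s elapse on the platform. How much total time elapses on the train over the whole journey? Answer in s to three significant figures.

τ = 14.7 s

Leg 1: γ = 1/√(1 − 0.683²) = 1/√0.5335 = 1.369; τ_1 = 8.79/1.369 = 6.420 s.
Leg 2: γ = 1/√(1 − 0.6220²) = 1/√0.6131 = 1.277; τ_2 = 2.08/1.277 = 1.629 s.
Leg 3: β = 0.8402; γ = 1/√(1 − 0.8402²) = 1/√0.2941 = 1.844; τ_3 = 7.46/1.844 = 4.045 s.
Leg 4: γ = 1.10; τ_4 = 2.84/1.100 = 2.582 s.
Total: 6.420 + 1.629 + 4.045 + 2.582 s.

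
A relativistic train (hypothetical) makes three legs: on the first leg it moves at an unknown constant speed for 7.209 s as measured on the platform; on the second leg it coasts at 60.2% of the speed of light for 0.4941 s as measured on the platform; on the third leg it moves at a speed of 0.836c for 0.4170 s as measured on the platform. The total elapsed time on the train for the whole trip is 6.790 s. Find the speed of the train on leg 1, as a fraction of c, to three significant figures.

Leg 1: speed unknown; τ_1 = 7.209/γ_1.
Leg 2: β = 0.602; γ = 1/√(1 − 0.602²) = 1/√0.6376 = 1.252; τ_2 = 0.4941/1.252 = 0.3945 s.
Leg 3: γ = 1/√(1 − 0.836²) = 1/√0.3011 = 1.822; τ_3 = 0.4170/1.822 = 0.2288 s.
Total proper time: τ_1 + 0.3945 + 0.2288 = 6.790, so τ_1 = 6.790 − 0.6234 = 6.167 s.
γ_1 = 7.209/6.167 = 1.169; β = √(1 − 1/γ²) = √0.2683.

β = 0.518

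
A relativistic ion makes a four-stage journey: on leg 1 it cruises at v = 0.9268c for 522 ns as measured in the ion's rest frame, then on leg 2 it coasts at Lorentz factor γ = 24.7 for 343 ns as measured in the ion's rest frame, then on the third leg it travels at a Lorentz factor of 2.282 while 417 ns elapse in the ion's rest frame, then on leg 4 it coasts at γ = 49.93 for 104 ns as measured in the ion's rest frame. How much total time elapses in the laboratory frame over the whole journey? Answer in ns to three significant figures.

Leg 1: γ = 1/√(1 − 0.9268²) = 1/√0.1410 = 2.663; Δt_1 = 2.663 × 522 = 1390 ns.
Leg 2: γ = 24.7; Δt_2 = 24.70 × 343 = 8472 ns.
Leg 3: γ = 2.282; Δt_3 = 2.282 × 417 = 951.6 ns.
Leg 4: γ = 49.93; Δt_4 = 49.93 × 104 = 5193 ns.
Total: 1390 + 8472 + 951.6 + 5193 ns.

Δt = 1.60×10⁴ ns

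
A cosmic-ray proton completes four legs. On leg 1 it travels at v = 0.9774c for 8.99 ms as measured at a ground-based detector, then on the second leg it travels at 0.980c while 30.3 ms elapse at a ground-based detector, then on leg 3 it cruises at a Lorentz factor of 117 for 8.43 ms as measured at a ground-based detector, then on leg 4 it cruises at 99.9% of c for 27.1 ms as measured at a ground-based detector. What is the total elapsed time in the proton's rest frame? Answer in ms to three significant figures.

τ = 9.21 ms

Leg 1: γ = 1/√(1 − 0.9774²) = 1/√0.04469 = 4.730; τ_1 = 8.99/4.730 = 1.900 ms.
Leg 2: γ = 1/√(1 − 0.980²) = 1/√0.03960 = 5.025; τ_2 = 30.3/5.025 = 6.030 ms.
Leg 3: γ = 117; τ_3 = 8.43/117.0 = 0.07205 ms.
Leg 4: β = 0.999; γ = 1/√(1 − 0.999²) = 1/√0.001999 = 22.37; τ_4 = 27.1/22.37 = 1.212 ms.
Total: 1.900 + 6.030 + 0.07205 + 1.212 ms.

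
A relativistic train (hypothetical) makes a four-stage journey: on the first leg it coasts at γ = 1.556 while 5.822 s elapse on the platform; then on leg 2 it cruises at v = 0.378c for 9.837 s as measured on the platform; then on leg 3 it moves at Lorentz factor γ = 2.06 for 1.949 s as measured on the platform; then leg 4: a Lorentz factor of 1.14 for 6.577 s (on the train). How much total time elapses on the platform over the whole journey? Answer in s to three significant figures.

Leg 1: 5.822 s is already measured on the platform.
Leg 2: 9.837 s is already measured on the platform.
Leg 3: 1.949 s is already measured on the platform.
Leg 4: γ = 1.14; Δt_4 = 1.140 × 6.577 = 7.498 s.
Total: 5.822 + 9.837 + 1.949 + 7.498 s.

Δt = 25.1 s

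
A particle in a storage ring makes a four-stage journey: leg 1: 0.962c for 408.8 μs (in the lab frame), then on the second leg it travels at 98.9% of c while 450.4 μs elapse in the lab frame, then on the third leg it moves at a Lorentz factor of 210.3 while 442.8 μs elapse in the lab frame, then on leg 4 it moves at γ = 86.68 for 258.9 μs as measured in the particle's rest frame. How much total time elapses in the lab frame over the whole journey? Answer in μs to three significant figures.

Δt = 2.37×10⁴ μs

Leg 1: 408.8 μs is already measured in the lab frame.
Leg 2: 450.4 μs is already measured in the lab frame.
Leg 3: 442.8 μs is already measured in the lab frame.
Leg 4: γ = 86.68; Δt_4 = 86.68 × 258.9 = 2.244×10⁴ μs.
Total: 408.8 + 450.4 + 442.8 + 2.244×10⁴ μs.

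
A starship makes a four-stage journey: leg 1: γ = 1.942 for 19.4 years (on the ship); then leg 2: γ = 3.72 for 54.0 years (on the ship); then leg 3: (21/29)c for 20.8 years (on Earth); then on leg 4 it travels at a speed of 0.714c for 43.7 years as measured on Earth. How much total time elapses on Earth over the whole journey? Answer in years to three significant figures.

Leg 1: γ = 1.942; Δt_1 = 1.942 × 19.4 = 37.67 years.
Leg 2: γ = 3.72; Δt_2 = 3.720 × 54.0 = 200.9 years.
Leg 3: 20.8 years is already measured on Earth.
Leg 4: 43.7 years is already measured on Earth.
Total: 37.67 + 200.9 + 20.80 + 43.70 years.

Δt = 303 years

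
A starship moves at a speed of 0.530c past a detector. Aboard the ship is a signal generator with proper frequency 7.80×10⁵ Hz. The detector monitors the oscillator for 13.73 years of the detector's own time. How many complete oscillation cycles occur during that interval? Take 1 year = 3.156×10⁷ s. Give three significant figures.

γ = 1/√(1 − 0.530²) = 1/√0.7191 = 1.179
During 13.73 years of lab time, the oscillator's proper time advances by τ = Δt/γ = 13.73/1.179 = 11.64 years = 3.675×10⁸ s.
N = f × τ = 7.80×10⁵ × 3.675×10⁸ = 2.866×10¹⁴.

N = 2.87×10¹⁴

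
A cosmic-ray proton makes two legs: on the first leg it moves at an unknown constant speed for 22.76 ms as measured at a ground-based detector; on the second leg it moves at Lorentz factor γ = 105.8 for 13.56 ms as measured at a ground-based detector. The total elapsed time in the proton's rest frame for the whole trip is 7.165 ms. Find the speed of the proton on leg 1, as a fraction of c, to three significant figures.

Leg 1: speed unknown; τ_1 = 22.76/γ_1.
Leg 2: γ = 105.8; τ_2 = 13.56/105.8 = 0.1282 ms.
Total proper time: τ_1 + 0.1282 = 7.165, so τ_1 = 7.165 − 0.1282 = 7.037 ms.
γ_1 = 22.76/7.037 = 3.234; β = √(1 − 1/γ²) = √0.9044.

β = 0.951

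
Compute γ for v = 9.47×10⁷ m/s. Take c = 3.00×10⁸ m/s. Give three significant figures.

β = 9.47×10⁷/3.00×10⁸ = 0.3157; γ = 1/√(1 − 0.3157²) = 1.054

γ = 1.05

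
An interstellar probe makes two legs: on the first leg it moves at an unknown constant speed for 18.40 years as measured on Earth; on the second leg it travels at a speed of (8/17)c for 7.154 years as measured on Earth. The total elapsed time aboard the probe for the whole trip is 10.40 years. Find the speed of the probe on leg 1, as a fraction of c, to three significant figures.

β = 0.975

Leg 1: speed unknown; τ_1 = 18.40/γ_1.
Leg 2: γ = 1/√(1 − (8/17)²) = 17/15 ≈ 1.133; τ_2 = 7.154/1.133 = 6.312 years.
Total proper time: τ_1 + 6.312 = 10.40, so τ_1 = 10.40 − 6.312 = 4.088 years.
γ_1 = 18.40/4.088 = 4.501; β = √(1 − 1/γ²) = √0.9506.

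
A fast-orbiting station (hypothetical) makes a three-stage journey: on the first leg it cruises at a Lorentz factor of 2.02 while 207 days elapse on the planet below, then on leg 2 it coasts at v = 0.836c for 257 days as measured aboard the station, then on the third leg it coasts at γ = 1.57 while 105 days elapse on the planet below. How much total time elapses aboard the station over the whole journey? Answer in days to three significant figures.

Leg 1: γ = 2.02; τ_1 = 207/2.020 = 102.5 days.
Leg 2: 257 days is already measured aboard the station.
Leg 3: γ = 1.57; τ_3 = 105/1.570 = 66.88 days.
Total: 102.5 + 257.0 + 66.88 days.

τ = 426 days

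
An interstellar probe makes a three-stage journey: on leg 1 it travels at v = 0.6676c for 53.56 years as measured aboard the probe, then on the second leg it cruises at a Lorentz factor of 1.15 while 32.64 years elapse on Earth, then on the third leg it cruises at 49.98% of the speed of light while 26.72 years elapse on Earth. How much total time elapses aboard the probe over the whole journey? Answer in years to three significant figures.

τ = 105 years

Leg 1: 53.56 years is already measured aboard the probe.
Leg 2: γ = 1.15; τ_2 = 32.64/1.150 = 28.38 years.
Leg 3: β = 0.4998; γ = 1/√(1 − 0.4998²) = 1/√0.7502 = 1.155; τ_3 = 26.72/1.155 = 23.14 years.
Total: 53.56 + 28.38 + 23.14 years.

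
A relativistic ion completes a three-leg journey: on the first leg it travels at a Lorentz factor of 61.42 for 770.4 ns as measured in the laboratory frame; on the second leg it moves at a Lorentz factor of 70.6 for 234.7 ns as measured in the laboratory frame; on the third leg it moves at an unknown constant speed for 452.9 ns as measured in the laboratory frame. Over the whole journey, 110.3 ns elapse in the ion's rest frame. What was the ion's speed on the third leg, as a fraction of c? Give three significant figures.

Leg 1: γ = 61.42; τ_1 = 770.4/61.42 = 12.54 ns.
Leg 2: γ = 70.6; τ_2 = 234.7/70.60 = 3.324 ns.
Leg 3: speed unknown; τ_3 = 452.9/γ_3.
Total proper time: 12.54 + 3.324 + τ_3 = 110.3, so τ_3 = 110.3 − 15.87 = 94.43 ns.
γ_3 = 452.9/94.43 = 4.796; β = √(1 − 1/γ²) = √0.9565.

β = 0.978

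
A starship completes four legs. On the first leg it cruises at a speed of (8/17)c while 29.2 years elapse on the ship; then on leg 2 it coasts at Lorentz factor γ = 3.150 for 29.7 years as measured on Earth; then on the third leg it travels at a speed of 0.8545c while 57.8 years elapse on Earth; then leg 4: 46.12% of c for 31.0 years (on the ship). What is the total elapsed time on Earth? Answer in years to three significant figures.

Leg 1: γ = 1/√(1 − (8/17)²) = 17/15 ≈ 1.133; Δt_1 = 1.133 × 29.2 = 33.09 years.
Leg 2: 29.7 years is already measured on Earth.
Leg 3: 57.8 years is already measured on Earth.
Leg 4: β = 0.4612; γ = 1/√(1 − 0.4612²) = 1/√0.7873 = 1.127; Δt_4 = 1.127 × 31.0 = 34.94 years.
Total: 33.09 + 29.70 + 57.80 + 34.94 years.

Δt = 156 years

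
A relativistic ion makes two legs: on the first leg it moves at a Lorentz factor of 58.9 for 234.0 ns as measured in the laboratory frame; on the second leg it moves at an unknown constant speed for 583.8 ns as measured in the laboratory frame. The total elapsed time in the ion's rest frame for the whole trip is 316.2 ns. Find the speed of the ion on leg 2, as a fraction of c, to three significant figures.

β = 0.845

Leg 1: γ = 58.9; τ_1 = 234.0/58.90 = 3.973 ns.
Leg 2: speed unknown; τ_2 = 583.8/γ_2.
Total proper time: 3.973 + τ_2 = 316.2, so τ_2 = 316.2 − 3.973 = 312.2 ns.
γ_2 = 583.8/312.2 = 1.870; β = √(1 − 1/γ²) = √0.7140.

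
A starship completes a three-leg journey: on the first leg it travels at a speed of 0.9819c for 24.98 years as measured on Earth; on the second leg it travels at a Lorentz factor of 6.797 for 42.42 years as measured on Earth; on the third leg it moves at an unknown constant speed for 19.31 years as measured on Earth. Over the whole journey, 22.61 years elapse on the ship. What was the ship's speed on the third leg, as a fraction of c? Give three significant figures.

Leg 1: γ = 1/√(1 − 0.9819²) = 1/√0.03587 = 5.280; τ_1 = 24.98/5.280 = 4.731 years.
Leg 2: γ = 6.797; τ_2 = 42.42/6.797 = 6.241 years.
Leg 3: speed unknown; τ_3 = 19.31/γ_3.
Total proper time: 4.731 + 6.241 + τ_3 = 22.61, so τ_3 = 22.61 − 10.97 = 11.64 years.
γ_3 = 19.31/11.64 = 1.659; β = √(1 − 1/γ²) = √0.6368.

β = 0.798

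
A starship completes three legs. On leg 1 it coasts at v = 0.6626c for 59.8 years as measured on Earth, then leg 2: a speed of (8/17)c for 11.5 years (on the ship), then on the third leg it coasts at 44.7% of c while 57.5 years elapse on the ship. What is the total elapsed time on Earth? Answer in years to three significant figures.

Δt = 137 years

Leg 1: 59.8 years is already measured on Earth.
Leg 2: γ = 1/√(1 − (8/17)²) = 17/15 ≈ 1.133; Δt_2 = 1.133 × 11.5 = 13.03 years.
Leg 3: β = 0.447; γ = 1/√(1 − 0.447²) = 1/√0.8002 = 1.118; Δt_3 = 1.118 × 57.5 = 64.28 years.
Total: 59.80 + 13.03 + 64.28 years.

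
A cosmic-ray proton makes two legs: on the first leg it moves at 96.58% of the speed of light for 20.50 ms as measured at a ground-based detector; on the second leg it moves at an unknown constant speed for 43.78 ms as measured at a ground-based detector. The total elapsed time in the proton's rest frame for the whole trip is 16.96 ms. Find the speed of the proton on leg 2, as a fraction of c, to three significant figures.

Leg 1: β = 0.9658; γ = 1/√(1 − 0.9658²) = 1/√0.06723 = 3.857; τ_1 = 20.50/3.857 = 5.315 ms.
Leg 2: speed unknown; τ_2 = 43.78/γ_2.
Total proper time: 5.315 + τ_2 = 16.96, so τ_2 = 16.96 − 5.315 = 11.64 ms.
γ_2 = 43.78/11.64 = 3.760; β = √(1 − 1/γ²) = √0.9293.

β = 0.964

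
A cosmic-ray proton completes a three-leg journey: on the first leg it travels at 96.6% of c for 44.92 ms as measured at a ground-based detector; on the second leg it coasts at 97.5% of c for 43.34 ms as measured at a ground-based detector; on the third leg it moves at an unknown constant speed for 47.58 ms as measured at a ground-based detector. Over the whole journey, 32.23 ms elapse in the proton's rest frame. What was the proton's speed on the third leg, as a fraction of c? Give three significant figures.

Leg 1: β = 0.966; γ = 1/√(1 − 0.966²) = 1/√0.06684 = 3.868; τ_1 = 44.92/3.868 = 11.61 ms.
Leg 2: β = 0.975; γ = 1/√(1 − 0.975²) = 1/√0.04938 = 4.500; τ_2 = 43.34/4.500 = 9.630 ms.
Leg 3: speed unknown; τ_3 = 47.58/γ_3.
Total proper time: 11.61 + 9.630 + τ_3 = 32.23, so τ_3 = 32.23 − 21.24 = 10.99 ms.
γ_3 = 47.58/10.99 = 4.331; β = √(1 − 1/γ²) = √0.9467.

β = 0.973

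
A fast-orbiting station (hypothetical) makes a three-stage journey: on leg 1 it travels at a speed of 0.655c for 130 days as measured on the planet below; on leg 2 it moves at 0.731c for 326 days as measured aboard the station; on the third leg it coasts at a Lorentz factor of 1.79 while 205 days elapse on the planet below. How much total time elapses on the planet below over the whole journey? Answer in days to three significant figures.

Δt = 813 days

Leg 1: 130 days is already measured on the planet below.
Leg 2: γ = 1/√(1 − 0.731²) = 1/√0.4656 = 1.465; Δt_2 = 1.465 × 326 = 477.7 days.
Leg 3: 205 days is already measured on the planet below.
Total: 130.0 + 477.7 + 205.0 days.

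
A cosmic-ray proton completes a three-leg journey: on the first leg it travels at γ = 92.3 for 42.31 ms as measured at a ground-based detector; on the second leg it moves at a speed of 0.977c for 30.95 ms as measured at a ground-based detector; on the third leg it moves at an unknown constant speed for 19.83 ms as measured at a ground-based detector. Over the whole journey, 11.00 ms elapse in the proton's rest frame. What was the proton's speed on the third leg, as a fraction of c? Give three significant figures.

Leg 1: γ = 92.3; τ_1 = 42.31/92.30 = 0.4584 ms.
Leg 2: γ = 1/√(1 − 0.977²) = 1/√0.04547 = 4.690; τ_2 = 30.95/4.690 = 6.600 ms.
Leg 3: speed unknown; τ_3 = 19.83/γ_3.
Total proper time: 0.4584 + 6.600 + τ_3 = 11.00, so τ_3 = 11.00 − 7.058 = 3.942 ms.
γ_3 = 19.83/3.942 = 5.031; β = √(1 − 1/γ²) = √0.9605.

β = 0.980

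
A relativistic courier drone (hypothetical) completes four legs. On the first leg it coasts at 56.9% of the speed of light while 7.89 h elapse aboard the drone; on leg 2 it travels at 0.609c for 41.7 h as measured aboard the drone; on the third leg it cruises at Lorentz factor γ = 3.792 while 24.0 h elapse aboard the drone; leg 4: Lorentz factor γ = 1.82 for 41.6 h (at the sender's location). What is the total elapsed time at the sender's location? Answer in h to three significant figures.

Δt = 195 h

Leg 1: β = 0.569; γ = 1/√(1 − 0.569²) = 1/√0.6762 = 1.216; Δt_1 = 1.216 × 7.89 = 9.595 h.
Leg 2: γ = 1/√(1 − 0.609²) = 1/√0.6291 = 1.261; Δt_2 = 1.261 × 41.7 = 52.57 h.
Leg 3: γ = 3.792; Δt_3 = 3.792 × 24.0 = 91.01 h.
Leg 4: 41.6 h is already measured at the sender's location.
Total: 9.595 + 52.57 + 91.01 + 41.60 h.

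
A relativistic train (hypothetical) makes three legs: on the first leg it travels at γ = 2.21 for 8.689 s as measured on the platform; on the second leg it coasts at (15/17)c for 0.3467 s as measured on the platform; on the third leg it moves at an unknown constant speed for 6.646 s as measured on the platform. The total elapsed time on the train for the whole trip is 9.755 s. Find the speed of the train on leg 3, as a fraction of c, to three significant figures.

Leg 1: γ = 2.21; τ_1 = 8.689/2.210 = 3.932 s.
Leg 2: γ = 1/√(1 − (15/17)²) = 17/8 = 2.125; τ_2 = 0.3467/2.125 = 0.1632 s.
Leg 3: speed unknown; τ_3 = 6.646/γ_3.
Total proper time: 3.932 + 0.1632 + τ_3 = 9.755, so τ_3 = 9.755 − 4.095 = 5.660 s.
γ_3 = 6.646/5.660 = 1.174; β = √(1 − 1/γ²) = √0.2747.

β = 0.524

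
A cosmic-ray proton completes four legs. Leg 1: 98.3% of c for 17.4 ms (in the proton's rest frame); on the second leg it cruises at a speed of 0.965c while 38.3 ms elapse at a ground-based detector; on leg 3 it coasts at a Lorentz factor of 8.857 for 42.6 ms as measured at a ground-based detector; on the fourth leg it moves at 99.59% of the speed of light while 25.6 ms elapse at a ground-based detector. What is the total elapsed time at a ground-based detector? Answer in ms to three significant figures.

Leg 1: β = 0.983; γ = 1/√(1 − 0.983²) = 1/√0.03371 = 5.446; Δt_1 = 5.446 × 17.4 = 94.77 ms.
Leg 2: 38.3 ms is already measured at a ground-based detector.
Leg 3: 42.6 ms is already measured at a ground-based detector.
Leg 4: 25.6 ms is already measured at a ground-based detector.
Total: 94.77 + 38.30 + 42.60 + 25.60 ms.

Δt = 201 ms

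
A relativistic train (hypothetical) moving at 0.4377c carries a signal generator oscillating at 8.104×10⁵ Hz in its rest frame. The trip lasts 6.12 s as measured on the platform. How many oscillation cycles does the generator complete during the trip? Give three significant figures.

N = 4.46×10⁶

γ = 1/√(1 − 0.4377²) = 1/√0.8084 = 1.112
The oscillator's own cycle count is N = f × τ where τ is the proper time on the train. τ = Δt/γ = 6.12/1.112 = 5.503 s = 5.503×10⁰ s.
N = 8.104×10⁵ × 5.503×10⁰ = 4.459×10⁶.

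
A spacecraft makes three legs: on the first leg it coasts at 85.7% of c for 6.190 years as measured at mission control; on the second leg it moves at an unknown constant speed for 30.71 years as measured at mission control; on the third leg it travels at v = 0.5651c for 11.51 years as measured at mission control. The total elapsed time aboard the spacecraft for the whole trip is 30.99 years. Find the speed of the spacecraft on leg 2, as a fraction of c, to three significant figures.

β = 0.803

Leg 1: β = 0.857; γ = 1/√(1 − 0.857²) = 1/√0.2656 = 1.941; τ_1 = 6.190/1.941 = 3.190 years.
Leg 2: speed unknown; τ_2 = 30.71/γ_2.
Leg 3: γ = 1/√(1 − 0.5651²) = 1/√0.6807 = 1.212; τ_3 = 11.51/1.212 = 9.496 years.
Total proper time: 3.190 + τ_2 + 9.496 = 30.99, so τ_2 = 30.99 − 12.69 = 18.30 years.
γ_2 = 30.71/18.30 = 1.678; β = √(1 − 1/γ²) = √0.6447.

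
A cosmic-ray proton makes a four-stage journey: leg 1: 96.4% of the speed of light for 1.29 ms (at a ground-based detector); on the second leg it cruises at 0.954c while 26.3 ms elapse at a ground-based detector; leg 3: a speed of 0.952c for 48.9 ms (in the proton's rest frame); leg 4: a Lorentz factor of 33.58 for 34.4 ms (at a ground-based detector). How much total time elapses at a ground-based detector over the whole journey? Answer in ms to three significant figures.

Leg 1: 1.29 ms is already measured at a ground-based detector.
Leg 2: 26.3 ms is already measured at a ground-based detector.
Leg 3: γ = 1/√(1 − 0.952²) = 1/√0.09370 = 3.267; Δt_3 = 3.267 × 48.9 = 159.8 ms.
Leg 4: 34.4 ms is already measured at a ground-based detector.
Total: 1.290 + 26.30 + 159.8 + 34.40 ms.

Δt = 222 ms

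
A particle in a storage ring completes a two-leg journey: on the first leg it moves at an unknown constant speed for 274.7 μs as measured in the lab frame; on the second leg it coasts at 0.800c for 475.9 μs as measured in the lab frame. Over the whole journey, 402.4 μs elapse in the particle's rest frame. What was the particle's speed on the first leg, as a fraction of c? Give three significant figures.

Leg 1: speed unknown; τ_1 = 274.7/γ_1.
Leg 2: γ = 1/√(1 − 0.800²) = 5/3 ≈ 1.667; τ_2 = 475.9/1.667 = 285.5 μs.
Total proper time: τ_1 + 285.5 = 402.4, so τ_1 = 402.4 − 285.5 = 116.9 μs.
γ_1 = 274.7/116.9 = 2.351; β = √(1 − 1/γ²) = √0.8190.

β = 0.905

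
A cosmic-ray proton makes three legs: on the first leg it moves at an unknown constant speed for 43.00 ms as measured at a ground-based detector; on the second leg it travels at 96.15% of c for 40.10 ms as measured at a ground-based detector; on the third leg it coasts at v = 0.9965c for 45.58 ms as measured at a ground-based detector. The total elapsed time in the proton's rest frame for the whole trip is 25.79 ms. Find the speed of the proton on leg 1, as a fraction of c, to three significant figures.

β = 0.967

Leg 1: speed unknown; τ_1 = 43.00/γ_1.
Leg 2: β = 0.9615; γ = 1/√(1 − 0.9615²) = 1/√0.07552 = 3.639; τ_2 = 40.10/3.639 = 11.02 ms.
Leg 3: γ = 1/√(1 − 0.9965²) = 1/√0.006988 = 11.96; τ_3 = 45.58/11.96 = 3.810 ms.
Total proper time: τ_1 + 11.02 + 3.810 = 25.79, so τ_1 = 25.79 − 14.83 = 10.96 ms.
γ_1 = 43.00/10.96 = 3.923; β = √(1 − 1/γ²) = √0.9350.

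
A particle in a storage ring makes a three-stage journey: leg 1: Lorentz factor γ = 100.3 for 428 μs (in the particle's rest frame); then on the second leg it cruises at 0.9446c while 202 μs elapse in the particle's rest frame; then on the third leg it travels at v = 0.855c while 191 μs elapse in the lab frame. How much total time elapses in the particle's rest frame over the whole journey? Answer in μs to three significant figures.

τ = 729 μs

Leg 1: 428 μs is already measured in the particle's rest frame.
Leg 2: 202 μs is already measured in the particle's rest frame.
Leg 3: γ = 1/√(1 − 0.855²) = 1/√0.2690 = 1.928; τ_3 = 191/1.928 = 99.06 μs.
Total: 428.0 + 202.0 + 99.06 μs.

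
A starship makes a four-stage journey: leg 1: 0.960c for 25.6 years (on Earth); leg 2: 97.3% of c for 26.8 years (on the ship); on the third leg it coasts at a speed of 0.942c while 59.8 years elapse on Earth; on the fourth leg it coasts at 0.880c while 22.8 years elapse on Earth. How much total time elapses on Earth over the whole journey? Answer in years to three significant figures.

Δt = 224 years

Leg 1: 25.6 years is already measured on Earth.
Leg 2: β = 0.973; γ = 1/√(1 − 0.973²) = 1/√0.05327 = 4.333; Δt_2 = 4.333 × 26.8 = 116.1 years.
Leg 3: 59.8 years is already measured on Earth.
Leg 4: 22.8 years is already measured on Earth.
Total: 25.60 + 116.1 + 59.80 + 22.80 years.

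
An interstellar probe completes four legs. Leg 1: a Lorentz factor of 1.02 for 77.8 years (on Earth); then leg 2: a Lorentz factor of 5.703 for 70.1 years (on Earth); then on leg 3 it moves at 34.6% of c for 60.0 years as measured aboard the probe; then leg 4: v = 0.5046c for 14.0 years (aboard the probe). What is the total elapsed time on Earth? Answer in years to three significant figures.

Δt = 228 years

Leg 1: 77.8 years is already measured on Earth.
Leg 2: 70.1 years is already measured on Earth.
Leg 3: β = 0.346; γ = 1/√(1 − 0.346²) = 1/√0.8803 = 1.066; Δt_3 = 1.066 × 60.0 = 63.95 years.
Leg 4: γ = 1/√(1 − 0.5046²) = 1/√0.7454 = 1.158; Δt_4 = 1.158 × 14.0 = 16.22 years.
Total: 77.80 + 70.10 + 63.95 + 16.22 years.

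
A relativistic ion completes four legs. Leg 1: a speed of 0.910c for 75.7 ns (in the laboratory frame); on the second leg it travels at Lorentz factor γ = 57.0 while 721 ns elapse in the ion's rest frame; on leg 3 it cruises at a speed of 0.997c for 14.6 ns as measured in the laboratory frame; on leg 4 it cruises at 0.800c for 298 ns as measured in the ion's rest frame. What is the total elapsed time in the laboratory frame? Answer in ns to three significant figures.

Δt = 4.17×10⁴ ns

Leg 1: 75.7 ns is already measured in the laboratory frame.
Leg 2: γ = 57.0; Δt_2 = 57.00 × 721 = 4.110×10⁴ ns.
Leg 3: 14.6 ns is already measured in the laboratory frame.
Leg 4: γ = 1/√(1 − 0.800²) = 5/3 ≈ 1.667; Δt_4 = 1.667 × 298 = 496.7 ns.
Total: 75.70 + 4.110×10⁴ + 14.60 + 496.7 ns.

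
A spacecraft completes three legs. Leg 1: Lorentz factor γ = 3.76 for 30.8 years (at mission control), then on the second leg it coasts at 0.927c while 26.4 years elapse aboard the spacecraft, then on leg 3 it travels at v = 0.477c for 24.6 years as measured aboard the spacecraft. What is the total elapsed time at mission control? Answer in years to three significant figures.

Leg 1: 30.8 years is already measured at mission control.
Leg 2: γ = 1/√(1 − 0.927²) = 1/√0.1407 = 2.666; Δt_2 = 2.666 × 26.4 = 70.39 years.
Leg 3: γ = 1/√(1 − 0.477²) = 1/√0.7725 = 1.138; Δt_3 = 1.138 × 24.6 = 27.99 years.
Total: 30.80 + 70.39 + 27.99 years.

Δt = 129 years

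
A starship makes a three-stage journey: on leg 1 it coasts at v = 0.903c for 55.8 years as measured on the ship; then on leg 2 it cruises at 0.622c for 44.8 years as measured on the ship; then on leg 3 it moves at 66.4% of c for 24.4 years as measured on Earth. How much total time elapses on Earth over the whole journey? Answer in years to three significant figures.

Δt = 211 years

Leg 1: γ = 1/√(1 − 0.903²) = 1/√0.1846 = 2.328; Δt_1 = 2.328 × 55.8 = 129.9 years.
Leg 2: γ = 1/√(1 − 0.622²) = 1/√0.6131 = 1.277; Δt_2 = 1.277 × 44.8 = 57.21 years.
Leg 3: 24.4 years is already measured on Earth.
Total: 129.9 + 57.21 + 24.40 years.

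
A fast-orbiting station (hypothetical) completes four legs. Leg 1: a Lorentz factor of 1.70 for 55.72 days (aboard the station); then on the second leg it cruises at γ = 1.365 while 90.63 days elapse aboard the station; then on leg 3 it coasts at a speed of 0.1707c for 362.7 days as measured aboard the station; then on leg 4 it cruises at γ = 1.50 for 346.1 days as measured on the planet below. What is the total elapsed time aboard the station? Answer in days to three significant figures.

τ = 740 days

Leg 1: 55.72 days is already measured aboard the station.
Leg 2: 90.63 days is already measured aboard the station.
Leg 3: 362.7 days is already measured aboard the station.
Leg 4: γ = 1.50; τ_4 = 346.1/1.500 = 230.7 days.
Total: 55.72 + 90.63 + 362.7 + 230.7 days.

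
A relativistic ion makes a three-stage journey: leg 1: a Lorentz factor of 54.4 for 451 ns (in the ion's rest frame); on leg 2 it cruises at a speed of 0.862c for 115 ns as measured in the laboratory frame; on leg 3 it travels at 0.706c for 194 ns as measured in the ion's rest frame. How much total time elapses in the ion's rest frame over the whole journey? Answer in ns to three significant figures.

τ = 703 ns

Leg 1: 451 ns is already measured in the ion's rest frame.
Leg 2: γ = 1/√(1 − 0.862²) = 1/√0.2570 = 1.973; τ_2 = 115/1.973 = 58.29 ns.
Leg 3: 194 ns is already measured in the ion's rest frame.
Total: 451.0 + 58.29 + 194.0 ns.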